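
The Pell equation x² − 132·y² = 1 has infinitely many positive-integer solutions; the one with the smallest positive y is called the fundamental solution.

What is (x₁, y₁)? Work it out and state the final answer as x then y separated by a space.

23 2

√132 = [11; 2,22, …], period ℓ=2 (even) → k=1
i=0: a=11 ⇒ p=11, q=1
i=1: a=2 ⇒ p=23, q=2
fundamental: x₁=23, y₁=2  (since 529 − 132·4 = 1)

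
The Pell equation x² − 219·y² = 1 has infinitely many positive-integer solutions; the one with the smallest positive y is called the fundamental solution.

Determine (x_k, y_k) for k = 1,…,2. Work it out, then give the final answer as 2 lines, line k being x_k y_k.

74 5
10951 740

[14; 1,3,1,28] for √219; ℓ=4 ⇒ convergent index 3
i=0: a=14 ⇒ p=14, q=1
i=1: a=1 ⇒ p=15, q=1
i=2: a=3 ⇒ p=59, q=4
i=3: a=1 ⇒ p=74, q=5
→ (74, 5).  Check: 74²=5476, 219·5²=5475, difference 1.
n=2: (74,5)∘(74,5) = (74·74+219·5·5, 74·5+5·74) = (10951,740)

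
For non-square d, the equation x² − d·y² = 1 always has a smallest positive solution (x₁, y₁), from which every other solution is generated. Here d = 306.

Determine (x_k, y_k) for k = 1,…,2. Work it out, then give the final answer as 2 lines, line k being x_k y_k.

35 2
2449 140

√306 → a₀=17, period (2,34); ℓ=2 even so k=1
a_0=17:  p_0=17·1+0=17,  q_0=17·0+1=1
a_1=2:  p_1=2·17+1=35,  q_1=2·1+0=2
→ (35, 2).  Check: 35²=1225, 306·2²=1224, difference 1.
k=2:  x_2 = 35·35+306·2·2 = 2449,  y_2 = 35·2+2·35 = 140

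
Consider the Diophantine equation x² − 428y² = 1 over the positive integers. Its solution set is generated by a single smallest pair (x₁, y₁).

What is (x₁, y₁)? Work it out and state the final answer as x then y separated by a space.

1850887 89466

√428 → a₀=20, period (1,2,4,1,5,10,5,1,4,2,1,40); ℓ=12 even so k=11
i=0: a=20 ⇒ p=20, q=1
…
i=8: a=1 ⇒ p=119350, q=5769
…
i=10: a=2 ⇒ p=1273708, q=61567
i=11: a=1 ⇒ p=1850887, q=89466
(x₁, y₁) = (1850887, 89466);  1850887² − 428·89466² = 1 ✓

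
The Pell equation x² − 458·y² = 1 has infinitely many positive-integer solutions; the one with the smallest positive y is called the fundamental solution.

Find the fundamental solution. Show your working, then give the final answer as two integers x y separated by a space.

22899 1070

d=458: √d = [21; 2,2,42] (ℓ=3, odd), read p_5/q_5
i=0: a=21 ⇒ p=21, q=1
…
i=2: a=2 ⇒ p=107, q=5
i=3: a=42 ⇒ p=4537, q=212
i=4: a=2 ⇒ p=9181, q=429
i=5: a=2 ⇒ p=22899, q=1070
→ (22899, 1070).  Check: 22899²=524364201, 458·1070²=524364200, difference 1.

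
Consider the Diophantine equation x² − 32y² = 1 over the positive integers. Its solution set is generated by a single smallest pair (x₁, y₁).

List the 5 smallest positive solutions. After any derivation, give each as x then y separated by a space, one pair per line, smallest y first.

[5; 1,1,1,10] for √32; ℓ=4 ⇒ convergent index 3
k=0  a_k=5  p_k/q_k = 5/1
k=1  a_k=1  p_k/q_k = 6/1
k=2  a_k=1  p_k/q_k = 11/2
k=3  a_k=1  p_k/q_k = 17/3
(x₁, y₁) = (17, 3);  17² − 32·3² = 1 ✓
(x_2, y_2) = (17·17 + 32·3·3, 17·3 + 3·17) = (577, 102)
(x_3, y_3) = (17·577 + 32·3·102, 17·102 + 3·577) = (19601, 3465)
(x_4, y_4) = (17·19601 + 32·3·3465, 17·3465 + 3·19601) = (665857, 117708)
(x_5, y_5) = (17·665857 + 32·3·117708, 17·117708 + 3·665857) = (22619537, 3998607)

17 3
577 102
19601 3465
665857 117708
22619537 3998607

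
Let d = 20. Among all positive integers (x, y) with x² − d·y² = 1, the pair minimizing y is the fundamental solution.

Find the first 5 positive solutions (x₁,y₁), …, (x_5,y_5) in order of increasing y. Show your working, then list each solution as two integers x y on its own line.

9 2
161 36
2889 646
51841 11592
930249 208010

[4; 2,8] for √20; ℓ=2 ⇒ convergent index 1
k=0  a_k=4  p_k/q_k = 4/1
k=1  a_k=2  p_k/q_k = 9/2
(x₁, y₁) = (9, 2);  9² − 20·2² = 1 ✓
(9+2√20)^2 = 161 + 36√20
(9+2√20)^3 = 2889 + 646√20
(9+2√20)^4 = 51841 + 11592√20
(9+2√20)^5 = 930249 + 208010√20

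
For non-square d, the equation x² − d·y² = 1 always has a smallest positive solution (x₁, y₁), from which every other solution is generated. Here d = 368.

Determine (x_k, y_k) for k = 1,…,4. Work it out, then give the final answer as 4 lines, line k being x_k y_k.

1151 60
2649601 138120
6099380351 317952180
14040770918401 731925780240

√368 → a₀=19, period (5,2,5,38); ℓ=4 even so k=3
i=0: a=19 ⇒ p=19, q=1
…
i=2: a=2 ⇒ p=211, q=11
i=3: a=5 ⇒ p=1151, q=60
(x₁, y₁) = (1151, 60);  1151² − 368·60² = 1 ✓
k=2:  x_2 = 1151·1151+368·60·60 = 2649601,  y_2 = 1151·60+60·1151 = 138120
k=3:  x_3 = 1151·2649601+368·60·138120 = 6099380351,  y_3 = 1151·138120+60·2649601 = 317952180
k=4:  x_4 = 1151·6099380351+368·60·317952180 = 14040770918401,  y_4 = 1151·317952180+60·6099380351 = 731925780240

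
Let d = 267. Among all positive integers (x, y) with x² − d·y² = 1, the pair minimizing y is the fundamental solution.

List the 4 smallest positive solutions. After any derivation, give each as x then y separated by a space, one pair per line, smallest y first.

2402 147
11539207 706188
55434348026 3392527005
266306596377697 16297699025832

d=267: √d = [16; 2,1,15,1,2,32] (ℓ=6, even), read p_5/q_5
i=0: a=16 ⇒ p=16, q=1
…
i=3: a=15 ⇒ p=768, q=47
i=4: a=1 ⇒ p=817, q=50
i=5: a=2 ⇒ p=2402, q=147
(x₁, y₁) = (2402, 147);  2402² − 267·147² = 1 ✓
n=2: (2402,147)∘(2402,147) = (2402·2402+267·147·147, 2402·147+147·2402) = (11539207,706188)
n=3: (11539207,706188)∘(2402,147) = (2402·11539207+267·147·706188, 2402·706188+147·11539207) = (55434348026,3392527005)
n=4: (55434348026,3392527005)∘(2402,147) = (2402·55434348026+267·147·3392527005, 2402·3392527005+147·55434348026) = (266306596377697,16297699025832)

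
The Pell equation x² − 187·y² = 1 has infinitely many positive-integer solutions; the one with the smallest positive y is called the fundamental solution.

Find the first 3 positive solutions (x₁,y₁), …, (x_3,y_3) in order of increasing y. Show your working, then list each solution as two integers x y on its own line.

1682 123
5658247 413772
19034341226 1391928885

√187 = [13; 1,2,13,2,1,26, …], period ℓ=6 (even) → k=5
k=0  a_k=13  p_k/q_k = 13/1
…
k=2  a_k=2  p_k/q_k = 41/3
k=3  a_k=13  p_k/q_k = 547/40
k=4  a_k=2  p_k/q_k = 1135/83
k=5  a_k=1  p_k/q_k = 1682/123
fundamental: x₁=1682, y₁=123  (since 2829124 − 187·15129 = 1)
(x_2, y_2) = (1682·1682 + 187·123·123, 1682·123 + 123·1682) = (5658247, 413772)
(x_3, y_3) = (1682·5658247 + 187·123·413772, 1682·413772 + 123·5658247) = (19034341226, 1391928885)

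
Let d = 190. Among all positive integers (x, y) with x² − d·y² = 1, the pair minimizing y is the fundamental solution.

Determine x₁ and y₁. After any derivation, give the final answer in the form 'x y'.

52021 3774

d=190: √d = [13; 1,3,1,1,1,…,3,1,26] (ℓ=14, even), read p_13/q_13
i=0: a=13 ⇒ p=13, q=1
i=1: a=1 ⇒ p=14, q=1
i=2: a=3 ⇒ p=55, q=4
i=3: a=1 ⇒ p=69, q=5
…
i=5: a=1 ⇒ p=193, q=14
…
i=7: a=2 ⇒ p=1213, q=88
i=8: a=2 ⇒ p=2936, q=213
i=9: a=1 ⇒ p=4149, q=301
i=10: a=1 ⇒ p=7085, q=514
i=11: a=1 ⇒ p=11234, q=815
i=12: a=3 ⇒ p=40787, q=2959
i=13: a=1 ⇒ p=52021, q=3774
→ (52021, 3774).  Check: 52021²=2706184441, 190·3774²=2706184440, difference 1.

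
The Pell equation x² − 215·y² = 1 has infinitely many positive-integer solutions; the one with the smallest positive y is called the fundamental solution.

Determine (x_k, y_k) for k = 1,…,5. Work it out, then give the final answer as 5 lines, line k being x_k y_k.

√215 = [14; 1,1,1,28, …], period ℓ=4 (even) → k=3
i=0: a=14 ⇒ p=14, q=1
…
i=2: a=1 ⇒ p=29, q=2
i=3: a=1 ⇒ p=44, q=3
(x₁, y₁) = (44, 3);  44² − 215·3² = 1 ✓
(44+3√215)^2 = 3871 + 264√215
(44+3√215)^3 = 340604 + 23229√215
(44+3√215)^4 = 29969281 + 2043888√215
(44+3√215)^5 = 2636956124 + 179838915√215

44 3
3871 264
340604 23229
29969281 2043888
2636956124 179838915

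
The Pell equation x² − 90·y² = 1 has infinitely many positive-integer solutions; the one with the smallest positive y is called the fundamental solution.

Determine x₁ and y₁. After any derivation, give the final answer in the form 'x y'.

19 2

d=90: √d = [9; 2,18] (ℓ=2, even), read p_1/q_1
a_0=9:  p_0=9·1+0=9,  q_0=9·0+1=1
a_1=2:  p_1=2·9+1=19,  q_1=2·1+0=2
→ (19, 2).  Check: 19²=361, 90·2²=360, difference 1.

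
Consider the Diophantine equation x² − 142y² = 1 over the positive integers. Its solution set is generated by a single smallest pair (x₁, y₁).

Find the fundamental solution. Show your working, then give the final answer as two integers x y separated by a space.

[11; 1,10,1,22] for √142; ℓ=4 ⇒ convergent index 3
step 0: (11, 1)  from 11·(1,0) + (0,1)
…
step 2: (131, 11)  from 10·(12,1) + (11,1)
step 3: (143, 12)  from 1·(131,11) + (12,1)
fundamental: x₁=143, y₁=12  (since 20449 − 142·144 = 1)

143 12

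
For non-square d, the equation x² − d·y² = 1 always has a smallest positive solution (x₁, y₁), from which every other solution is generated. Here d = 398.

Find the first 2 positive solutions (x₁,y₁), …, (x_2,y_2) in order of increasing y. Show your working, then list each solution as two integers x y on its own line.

399 20
318401 15960

d=398: √d = [19; 1,18,1,38] (ℓ=4, even), read p_3/q_3
a_0=19:  p_0=19·1+0=19,  q_0=19·0+1=1
a_1=1:  p_1=1·19+1=20,  q_1=1·1+0=1
a_2=18:  p_2=18·20+19=379,  q_2=18·1+1=19
a_3=1:  p_3=1·379+20=399,  q_3=1·19+1=20
fundamental: x₁=399, y₁=20  (since 159201 − 398·400 = 1)
(399+20√398)^2 = 318401 + 15960√398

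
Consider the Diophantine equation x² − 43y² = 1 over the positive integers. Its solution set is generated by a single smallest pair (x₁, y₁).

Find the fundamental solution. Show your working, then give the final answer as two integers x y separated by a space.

3482 531

√43 → a₀=6, period (1,1,3,1,5,1,3,1,1,12); ℓ=10 even so k=9
i=0: a=6 ⇒ p=6, q=1
i=1: a=1 ⇒ p=7, q=1
i=2: a=1 ⇒ p=13, q=2
i=3: a=3 ⇒ p=46, q=7
…
i=5: a=5 ⇒ p=341, q=52
i=6: a=1 ⇒ p=400, q=61
i=7: a=3 ⇒ p=1541, q=235
i=8: a=1 ⇒ p=1941, q=296
i=9: a=1 ⇒ p=3482, q=531
(x₁, y₁) = (3482, 531);  3482² − 43·531² = 1 ✓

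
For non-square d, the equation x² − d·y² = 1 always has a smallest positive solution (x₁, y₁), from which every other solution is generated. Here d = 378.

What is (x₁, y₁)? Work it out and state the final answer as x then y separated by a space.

[19; 2,3,1,4,1,3,2,38] for √378; ℓ=8 ⇒ convergent index 7
step 0: (19, 1)  from 19·(1,0) + (0,1)
step 1: (39, 2)  from 2·(19,1) + (1,0)
…
step 3: (175, 9)  from 1·(136,7) + (39,2)
…
step 5: (1011, 52)  from 1·(836,43) + (175,9)
step 6: (3869, 199)  from 3·(1011,52) + (836,43)
step 7: (8749, 450)  from 2·(3869,199) + (1011,52)
(x₁, y₁) = (8749, 450);  8749² − 378·450² = 1 ✓

8749 450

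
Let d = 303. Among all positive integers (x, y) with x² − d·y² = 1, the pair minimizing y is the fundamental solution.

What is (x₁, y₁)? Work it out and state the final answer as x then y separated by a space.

2524 145

√303 → a₀=17, period (2,2,5,2,2,34); ℓ=6 even so k=5
a_0=17:  p_0=17·1+0=17,  q_0=17·0+1=1
a_1=2:  p_1=2·17+1=35,  q_1=2·1+0=2
…
a_3=5:  p_3=5·87+35=470,  q_3=5·5+2=27
a_4=2:  p_4=2·470+87=1027,  q_4=2·27+5=59
a_5=2:  p_5=2·1027+470=2524,  q_5=2·59+27=145
fundamental: x₁=2524, y₁=145  (since 6370576 − 303·21025 = 1)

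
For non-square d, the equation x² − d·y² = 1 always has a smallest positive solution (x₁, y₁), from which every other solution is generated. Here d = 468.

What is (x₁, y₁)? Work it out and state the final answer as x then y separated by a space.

649 30

√468 = [21; 1,1,1,2,1,1,1,42, …], period ℓ=8 (even) → k=7
a_0=21:  p_0=21·1+0=21,  q_0=21·0+1=1
…
a_2=1:  p_2=1·22+21=43,  q_2=1·1+1=2
a_3=1:  p_3=1·43+22=65,  q_3=1·2+1=3
…
a_5=1:  p_5=1·173+65=238,  q_5=1·8+3=11
a_6=1:  p_6=1·238+173=411,  q_6=1·11+8=19
a_7=1:  p_7=1·411+238=649,  q_7=1·19+11=30
(x₁, y₁) = (649, 30);  649² − 468·30² = 1 ✓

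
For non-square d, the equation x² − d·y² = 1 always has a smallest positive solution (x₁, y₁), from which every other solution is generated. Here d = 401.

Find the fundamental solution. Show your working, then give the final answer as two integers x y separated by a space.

801 40

d=401: √d = [20; 40] (ℓ=1, odd), read p_1/q_1
k=0  a_k=20  p_k/q_k = 20/1
k=1  a_k=40  p_k/q_k = 801/40
fundamental: x₁=801, y₁=40  (since 641601 − 401·1600 = 1)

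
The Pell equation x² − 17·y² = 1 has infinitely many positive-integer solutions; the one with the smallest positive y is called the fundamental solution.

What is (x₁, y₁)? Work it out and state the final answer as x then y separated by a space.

d=17: √d = [4; 8] (ℓ=1, odd), read p_1/q_1
i=0: a=4 ⇒ p=4, q=1
i=1: a=8 ⇒ p=33, q=8
fundamental: x₁=33, y₁=8  (since 1089 − 17·64 = 1)

33 8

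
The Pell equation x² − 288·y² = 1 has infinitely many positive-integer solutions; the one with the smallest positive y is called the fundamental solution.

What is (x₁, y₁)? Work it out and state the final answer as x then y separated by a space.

√288 = [16; 1,32, …], period ℓ=2 (even) → k=1
step 0: (16, 1)  from 16·(1,0) + (0,1)
step 1: (17, 1)  from 1·(16,1) + (1,0)
fundamental: x₁=17, y₁=1  (since 289 − 288·1 = 1)

17 1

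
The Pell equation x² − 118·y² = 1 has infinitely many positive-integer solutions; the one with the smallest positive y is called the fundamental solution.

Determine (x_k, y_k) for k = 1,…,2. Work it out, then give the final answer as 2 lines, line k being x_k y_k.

√118 = [10; 1,6,3,2,10,2,3,6,1,20, …], period ℓ=10 (even) → k=9
step 0: (10, 1)  from 10·(1,0) + (0,1)
step 1: (11, 1)  from 1·(10,1) + (1,0)
step 2: (76, 7)  from 6·(11,1) + (10,1)
step 3: (239, 22)  from 3·(76,7) + (11,1)
…
step 5: (5779, 532)  from 10·(554,51) + (239,22)
…
step 7: (42115, 3877)  from 3·(12112,1115) + (5779,532)
step 8: (264802, 24377)  from 6·(42115,3877) + (12112,1115)
step 9: (306917, 28254)  from 1·(264802,24377) + (42115,3877)
(x₁, y₁) = (306917, 28254);  306917² − 118·28254² = 1 ✓
(306917+28254√118)^2 = 188396089777 + 17343265836√118

306917 28254
188396089777 17343265836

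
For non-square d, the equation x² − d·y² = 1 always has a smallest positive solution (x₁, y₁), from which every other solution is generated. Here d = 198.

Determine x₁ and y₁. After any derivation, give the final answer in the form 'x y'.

197 14

d=198: √d = [14; 14,28] (ℓ=2, even), read p_1/q_1
a_0=14:  p_0=14·1+0=14,  q_0=14·0+1=1
a_1=14:  p_1=14·14+1=197,  q_1=14·1+0=14
→ (197, 14).  Check: 197²=38809, 198·14²=38808, difference 1.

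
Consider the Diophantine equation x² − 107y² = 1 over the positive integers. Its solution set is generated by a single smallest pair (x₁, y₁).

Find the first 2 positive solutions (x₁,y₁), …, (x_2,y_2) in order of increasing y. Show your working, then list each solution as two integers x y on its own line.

962 93
1850887 178932

√107 → a₀=10, period (2,1,9,1,2,20); ℓ=6 even so k=5
k=0  a_k=10  p_k/q_k = 10/1
k=1  a_k=2  p_k/q_k = 21/2
k=2  a_k=1  p_k/q_k = 31/3
k=3  a_k=9  p_k/q_k = 300/29
k=4  a_k=1  p_k/q_k = 331/32
k=5  a_k=2  p_k/q_k = 962/93
→ (962, 93).  Check: 962²=925444, 107·93²=925443, difference 1.
k=2:  x_2 = 962·962+107·93·93 = 1850887,  y_2 = 962·93+93·962 = 178932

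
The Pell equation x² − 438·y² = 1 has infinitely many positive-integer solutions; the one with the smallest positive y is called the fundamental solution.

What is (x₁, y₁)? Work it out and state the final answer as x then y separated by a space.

√438 → a₀=20, period (1,12,1,40); ℓ=4 even so k=3
i=0: a=20 ⇒ p=20, q=1
…
i=2: a=12 ⇒ p=272, q=13
i=3: a=1 ⇒ p=293, q=14
→ (293, 14).  Check: 293²=85849, 438·14²=85848, difference 1.

293 14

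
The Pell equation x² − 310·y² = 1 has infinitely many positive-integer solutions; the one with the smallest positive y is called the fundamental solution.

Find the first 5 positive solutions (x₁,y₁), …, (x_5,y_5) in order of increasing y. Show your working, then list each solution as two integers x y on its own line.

848719 48204
1440647881921 81823301352
2445410459391369679 138889981000287972
4150932639366927117300481 235757131569084991314384
7045950797499272621676902497999 400183113896225599505705060220

√310 = [17; 1,1,1,1,5,…,1,1,34, …], period ℓ=16 (even) → k=15
a_0=17:  p_0=17·1+0=17,  q_0=17·0+1=1
…
a_3=1:  p_3=1·35+18=53,  q_3=1·2+1=3
a_4=1:  p_4=1·53+35=88,  q_4=1·3+2=5
…
a_10=3:  p_10=3·7747+5687=28928,  q_10=3·440+323=1643
a_11=5:  p_11=5·28928+7747=152387,  q_11=5·1643+440=8655
…
a_14=1:  p_14=1·333702+181315=515017,  q_14=1·18953+10298=29251
a_15=1:  p_15=1·515017+333702=848719,  q_15=1·29251+18953=48204
(x₁, y₁) = (848719, 48204);  848719² − 310·48204² = 1 ✓
(x_2, y_2) = (848719·848719 + 310·48204·48204, 848719·48204 + 48204·848719) = (1440647881921, 81823301352)
(x_3, y_3) = (848719·1440647881921 + 310·48204·81823301352, 848719·81823301352 + 48204·1440647881921) = (2445410459391369679, 138889981000287972)
(x_4, y_4) = (848719·2445410459391369679 + 310·48204·138889981000287972, 848719·138889981000287972 + 48204·2445410459391369679) = (4150932639366927117300481, 235757131569084991314384)
(x_5, y_5) = (848719·4150932639366927117300481 + 310·48204·235757131569084991314384, 848719·235757131569084991314384 + 48204·4150932639366927117300481) = (7045950797499272621676902497999, 400183113896225599505705060220)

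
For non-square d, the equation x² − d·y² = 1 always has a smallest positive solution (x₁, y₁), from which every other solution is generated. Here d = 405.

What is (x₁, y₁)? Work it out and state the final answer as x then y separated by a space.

[20; 8,40] for √405; ℓ=2 ⇒ convergent index 1
i=0: a=20 ⇒ p=20, q=1
i=1: a=8 ⇒ p=161, q=8
(x₁, y₁) = (161, 8);  161² − 405·8² = 1 ✓

161 8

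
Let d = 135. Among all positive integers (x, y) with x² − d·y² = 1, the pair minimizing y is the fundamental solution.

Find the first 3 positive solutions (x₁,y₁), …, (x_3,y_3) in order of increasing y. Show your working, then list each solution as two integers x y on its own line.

244 21
119071 10248
58106404 5001003

[11; 1,1,1,1,1,1,1,22] for √135; ℓ=8 ⇒ convergent index 7
step 0: (11, 1)  from 11·(1,0) + (0,1)
step 1: (12, 1)  from 1·(11,1) + (1,0)
…
step 3: (35, 3)  from 1·(23,2) + (12,1)
step 4: (58, 5)  from 1·(35,3) + (23,2)
step 5: (93, 8)  from 1·(58,5) + (35,3)
step 6: (151, 13)  from 1·(93,8) + (58,5)
step 7: (244, 21)  from 1·(151,13) + (93,8)
→ (244, 21).  Check: 244²=59536, 135·21²=59535, difference 1.
k=2:  x_2 = 244·244+135·21·21 = 119071,  y_2 = 244·21+21·244 = 10248
k=3:  x_3 = 244·119071+135·21·10248 = 58106404,  y_3 = 244·10248+21·119071 = 5001003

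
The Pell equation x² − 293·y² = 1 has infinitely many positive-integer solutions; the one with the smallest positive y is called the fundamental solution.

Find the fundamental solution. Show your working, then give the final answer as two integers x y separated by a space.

12320649 719780

d=293: √d = [17; 8,1,1,8,34] (ℓ=5, odd), read p_9/q_9
step 0: (17, 1)  from 17·(1,0) + (0,1)
…
step 4: (2482, 145)  from 8·(291,17) + (154,9)
step 5: (84679, 4947)  from 34·(2482,145) + (291,17)
step 6: (679914, 39721)  from 8·(84679,4947) + (2482,145)
step 7: (764593, 44668)  from 1·(679914,39721) + (84679,4947)
step 8: (1444507, 84389)  from 1·(764593,44668) + (679914,39721)
step 9: (12320649, 719780)  from 8·(1444507,84389) + (764593,44668)
(x₁, y₁) = (12320649, 719780);  12320649² − 293·719780² = 1 ✓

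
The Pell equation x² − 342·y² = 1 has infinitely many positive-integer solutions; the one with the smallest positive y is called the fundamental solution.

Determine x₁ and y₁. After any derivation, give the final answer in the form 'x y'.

√342 → a₀=18, period (2,36); ℓ=2 even so k=1
step 0: (18, 1)  from 18·(1,0) + (0,1)
step 1: (37, 2)  from 2·(18,1) + (1,0)
fundamental: x₁=37, y₁=2  (since 1369 − 342·4 = 1)

37 2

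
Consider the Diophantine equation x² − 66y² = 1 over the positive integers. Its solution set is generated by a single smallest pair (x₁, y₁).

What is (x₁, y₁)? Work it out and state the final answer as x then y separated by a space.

[8; 8,16] for √66; ℓ=2 ⇒ convergent index 1
i=0: a=8 ⇒ p=8, q=1
i=1: a=8 ⇒ p=65, q=8
fundamental: x₁=65, y₁=8  (since 4225 − 66·64 = 1)

65 8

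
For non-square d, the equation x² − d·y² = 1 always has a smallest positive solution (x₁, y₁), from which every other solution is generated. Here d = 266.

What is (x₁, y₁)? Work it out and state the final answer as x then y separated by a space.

[16; 3,4,3,32] for √266; ℓ=4 ⇒ convergent index 3
i=0: a=16 ⇒ p=16, q=1
…
i=2: a=4 ⇒ p=212, q=13
i=3: a=3 ⇒ p=685, q=42
(x₁, y₁) = (685, 42);  685² − 266·42² = 1 ✓

685 42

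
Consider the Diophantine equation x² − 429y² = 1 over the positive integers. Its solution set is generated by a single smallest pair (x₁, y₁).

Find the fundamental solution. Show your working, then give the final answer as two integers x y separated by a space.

d=429: √d = [20; 1,2,2,9,1,12,1,9,2,2,1,40] (ℓ=12, even), read p_11/q_11
a_0=20:  p_0=20·1+0=20,  q_0=20·0+1=1
…
a_7=1:  p_7=1·19511+1512=21023,  q_7=1·942+73=1015
a_8=9:  p_8=9·21023+19511=208718,  q_8=9·1015+942=10077
…
a_10=2:  p_10=2·438459+208718=1085636,  q_10=2·21169+10077=52415
a_11=1:  p_11=1·1085636+438459=1524095,  q_11=1·52415+21169=73584
fundamental: x₁=1524095, y₁=73584  (since 2322865569025 − 429·5414605056 = 1)

1524095 73584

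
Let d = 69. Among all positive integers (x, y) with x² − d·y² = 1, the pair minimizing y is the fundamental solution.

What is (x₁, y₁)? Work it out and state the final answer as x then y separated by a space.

[8; 3,3,1,4,1,3,3,16] for √69; ℓ=8 ⇒ convergent index 7
step 0: (8, 1)  from 8·(1,0) + (0,1)
…
step 2: (83, 10)  from 3·(25,3) + (8,1)
…
step 4: (515, 62)  from 4·(108,13) + (83,10)
…
step 6: (2384, 287)  from 3·(623,75) + (515,62)
step 7: (7775, 936)  from 3·(2384,287) + (623,75)
fundamental: x₁=7775, y₁=936  (since 60450625 − 69·876096 = 1)

7775 936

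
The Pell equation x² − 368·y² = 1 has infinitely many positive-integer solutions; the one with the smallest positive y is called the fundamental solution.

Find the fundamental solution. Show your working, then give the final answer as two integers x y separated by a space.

1151 60

√368 → a₀=19, period (5,2,5,38); ℓ=4 even so k=3
a_0=19:  p_0=19·1+0=19,  q_0=19·0+1=1
a_1=5:  p_1=5·19+1=96,  q_1=5·1+0=5
a_2=2:  p_2=2·96+19=211,  q_2=2·5+1=11
a_3=5:  p_3=5·211+96=1151,  q_3=5·11+5=60
(x₁, y₁) = (1151, 60);  1151² − 368·60² = 1 ✓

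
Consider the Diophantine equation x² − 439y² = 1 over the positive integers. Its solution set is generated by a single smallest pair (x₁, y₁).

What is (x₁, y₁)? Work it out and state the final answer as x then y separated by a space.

√439 = [20; 1,19,1,40, …], period ℓ=4 (even) → k=3
a_0=20:  p_0=20·1+0=20,  q_0=20·0+1=1
…
a_2=19:  p_2=19·21+20=419,  q_2=19·1+1=20
a_3=1:  p_3=1·419+21=440,  q_3=1·20+1=21
→ (440, 21).  Check: 440²=193600, 439·21²=193599, difference 1.

440 21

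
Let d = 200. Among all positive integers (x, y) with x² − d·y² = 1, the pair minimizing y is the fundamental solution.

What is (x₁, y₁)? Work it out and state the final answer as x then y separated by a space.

[14; 7,28] for √200; ℓ=2 ⇒ convergent index 1
k=0  a_k=14  p_k/q_k = 14/1
k=1  a_k=7  p_k/q_k = 99/7
fundamental: x₁=99, y₁=7  (since 9801 − 200·49 = 1)

99 7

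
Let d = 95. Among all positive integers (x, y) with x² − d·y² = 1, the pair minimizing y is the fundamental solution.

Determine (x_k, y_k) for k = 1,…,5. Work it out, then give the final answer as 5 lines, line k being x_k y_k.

39 4
3041 312
237159 24332
18495361 1897584
1442400999 147987220

√95 = [9; 1,2,1,18, …], period ℓ=4 (even) → k=3
step 0: (9, 1)  from 9·(1,0) + (0,1)
step 1: (10, 1)  from 1·(9,1) + (1,0)
step 2: (29, 3)  from 2·(10,1) + (9,1)
step 3: (39, 4)  from 1·(29,3) + (10,1)
fundamental: x₁=39, y₁=4  (since 1521 − 95·16 = 1)
(x_2, y_2) = (39·39 + 95·4·4, 39·4 + 4·39) = (3041, 312)
(x_3, y_3) = (39·3041 + 95·4·312, 39·312 + 4·3041) = (237159, 24332)
(x_4, y_4) = (39·237159 + 95·4·24332, 39·24332 + 4·237159) = (18495361, 1897584)
(x_5, y_5) = (39·18495361 + 95·4·1897584, 39·1897584 + 4·18495361) = (1442400999, 147987220)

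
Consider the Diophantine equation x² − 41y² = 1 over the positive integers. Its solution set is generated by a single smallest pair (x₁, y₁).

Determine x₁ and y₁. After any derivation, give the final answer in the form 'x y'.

√41 = [6; 2,2,12, …], period ℓ=3 (odd) → k=5
k=0  a_k=6  p_k/q_k = 6/1
…
k=2  a_k=2  p_k/q_k = 32/5
k=3  a_k=12  p_k/q_k = 397/62
k=4  a_k=2  p_k/q_k = 826/129
k=5  a_k=2  p_k/q_k = 2049/320
(x₁, y₁) = (2049, 320);  2049² − 41·320² = 1 ✓

2049 320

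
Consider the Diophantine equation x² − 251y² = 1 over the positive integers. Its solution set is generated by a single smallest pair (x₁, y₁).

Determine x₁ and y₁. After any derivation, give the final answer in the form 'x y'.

3674890 231957

√251 → a₀=15, period (1,5,2,1,2,…,5,1,30); ℓ=14 even so k=13
i=0: a=15 ⇒ p=15, q=1
…
i=4: a=1 ⇒ p=301, q=19
…
i=9: a=2 ⇒ p=151649, q=9572
…
i=12: a=5 ⇒ p=3097857, q=195535
i=13: a=1 ⇒ p=3674890, q=231957
(x₁, y₁) = (3674890, 231957);  3674890² − 251·231957² = 1 ✓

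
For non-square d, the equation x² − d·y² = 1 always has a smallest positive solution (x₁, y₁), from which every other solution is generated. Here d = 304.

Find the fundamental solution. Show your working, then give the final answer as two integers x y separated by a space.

57799 3315

d=304: √d = [17; 2,3,2,1,1,1,1,1,2,3,2,34] (ℓ=12, even), read p_11/q_11
k=0  a_k=17  p_k/q_k = 17/1
…
k=7  a_k=1  p_k/q_k = 1761/101
k=8  a_k=1  p_k/q_k = 2842/163
k=9  a_k=2  p_k/q_k = 7445/427
k=10  a_k=3  p_k/q_k = 25177/1444
k=11  a_k=2  p_k/q_k = 57799/3315
(x₁, y₁) = (57799, 3315);  57799² − 304·3315² = 1 ✓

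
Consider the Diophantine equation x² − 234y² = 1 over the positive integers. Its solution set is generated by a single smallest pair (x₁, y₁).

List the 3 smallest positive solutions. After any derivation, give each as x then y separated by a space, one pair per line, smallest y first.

d=234: √d = [15; 3,2,1,2,1,2,3,30] (ℓ=8, even), read p_7/q_7
k=0  a_k=15  p_k/q_k = 15/1
k=1  a_k=3  p_k/q_k = 46/3
…
k=3  a_k=1  p_k/q_k = 153/10
…
k=6  a_k=2  p_k/q_k = 1545/101
k=7  a_k=3  p_k/q_k = 5201/340
fundamental: x₁=5201, y₁=340  (since 27050401 − 234·115600 = 1)
(5201+340√234)^2 = 54100801 + 3536680√234
(5201+340√234)^3 = 562756526801 + 36788545020√234

5201 340
54100801 3536680
562756526801 36788545020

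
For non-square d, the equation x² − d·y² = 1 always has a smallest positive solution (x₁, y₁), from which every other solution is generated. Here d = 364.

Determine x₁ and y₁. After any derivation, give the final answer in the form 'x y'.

4954951 259710

√364 = [19; 12,1,2,3,1,8,1,3,2,1,12,38, …], period ℓ=12 (even) → k=11
a_0=19:  p_0=19·1+0=19,  q_0=19·0+1=1
…
a_2=1:  p_2=1·229+19=248,  q_2=1·12+1=13
a_3=2:  p_3=2·248+229=725,  q_3=2·13+12=38
a_4=3:  p_4=3·725+248=2423,  q_4=3·38+13=127
a_5=1:  p_5=1·2423+725=3148,  q_5=1·127+38=165
…
a_7=1:  p_7=1·27607+3148=30755,  q_7=1·1447+165=1612
…
a_9=2:  p_9=2·119872+30755=270499,  q_9=2·6283+1612=14178
a_10=1:  p_10=1·270499+119872=390371,  q_10=1·14178+6283=20461
a_11=12:  p_11=12·390371+270499=4954951,  q_11=12·20461+14178=259710
→ (4954951, 259710).  Check: 4954951²=24551539412401, 364·259710²=24551539412400, difference 1.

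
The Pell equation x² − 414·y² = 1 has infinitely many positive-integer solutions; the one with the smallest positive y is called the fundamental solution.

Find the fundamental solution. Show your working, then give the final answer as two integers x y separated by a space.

[20; 2,1,7,2,7,1,2,40] for √414; ℓ=8 ⇒ convergent index 7
k=0  a_k=20  p_k/q_k = 20/1
…
k=5  a_k=7  p_k/q_k = 7447/366
k=6  a_k=1  p_k/q_k = 8444/415
k=7  a_k=2  p_k/q_k = 24335/1196
→ (24335, 1196).  Check: 24335²=592192225, 414·1196²=592192224, difference 1.

24335 1196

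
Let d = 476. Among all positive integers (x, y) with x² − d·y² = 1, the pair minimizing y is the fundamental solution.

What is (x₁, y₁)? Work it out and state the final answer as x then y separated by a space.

28799 1320

√476 = [21; 1,4,2,10,2,4,1,42, …], period ℓ=8 (even) → k=7
k=0  a_k=21  p_k/q_k = 21/1
k=1  a_k=1  p_k/q_k = 22/1
k=2  a_k=4  p_k/q_k = 109/5
k=3  a_k=2  p_k/q_k = 240/11
k=4  a_k=10  p_k/q_k = 2509/115
k=5  a_k=2  p_k/q_k = 5258/241
k=6  a_k=4  p_k/q_k = 23541/1079
k=7  a_k=1  p_k/q_k = 28799/1320
fundamental: x₁=28799, y₁=1320  (since 829382401 − 476·1742400 = 1)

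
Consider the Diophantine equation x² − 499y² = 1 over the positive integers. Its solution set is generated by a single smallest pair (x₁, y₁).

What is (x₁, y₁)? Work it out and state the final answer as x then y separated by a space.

√499 = [22; 2,1,21,1,2,44, …], period ℓ=6 (even) → k=5
step 0: (22, 1)  from 22·(1,0) + (0,1)
…
step 3: (1452, 65)  from 21·(67,3) + (45,2)
step 4: (1519, 68)  from 1·(1452,65) + (67,3)
step 5: (4490, 201)  from 2·(1519,68) + (1452,65)
(x₁, y₁) = (4490, 201);  4490² − 499·201² = 1 ✓

4490 201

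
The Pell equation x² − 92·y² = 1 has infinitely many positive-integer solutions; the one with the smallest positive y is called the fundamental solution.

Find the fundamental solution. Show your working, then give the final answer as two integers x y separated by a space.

√92 = [9; 1,1,2,4,2,1,1,18, …], period ℓ=8 (even) → k=7
i=0: a=9 ⇒ p=9, q=1
i=1: a=1 ⇒ p=10, q=1
i=2: a=1 ⇒ p=19, q=2
i=3: a=2 ⇒ p=48, q=5
…
i=6: a=1 ⇒ p=681, q=71
i=7: a=1 ⇒ p=1151, q=120
fundamental: x₁=1151, y₁=120  (since 1324801 − 92·14400 = 1)

1151 120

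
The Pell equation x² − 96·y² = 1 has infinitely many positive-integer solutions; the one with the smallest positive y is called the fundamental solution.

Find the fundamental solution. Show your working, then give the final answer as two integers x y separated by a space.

49 5

[9; 1,3,1,18] for √96; ℓ=4 ⇒ convergent index 3
k=0  a_k=9  p_k/q_k = 9/1
…
k=2  a_k=3  p_k/q_k = 39/4
k=3  a_k=1  p_k/q_k = 49/5
→ (49, 5).  Check: 49²=2401, 96·5²=2400, difference 1.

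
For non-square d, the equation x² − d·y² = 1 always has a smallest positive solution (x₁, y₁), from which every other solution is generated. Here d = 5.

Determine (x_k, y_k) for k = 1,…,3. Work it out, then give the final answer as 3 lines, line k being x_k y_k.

√5 → a₀=2, period (4); ℓ=1 odd so k=1
k=0  a_k=2  p_k/q_k = 2/1
k=1  a_k=4  p_k/q_k = 9/4
→ (9, 4).  Check: 9²=81, 5·4²=80, difference 1.
n=2: (9,4)∘(9,4) = (9·9+5·4·4, 9·4+4·9) = (161,72)
n=3: (161,72)∘(9,4) = (9·161+5·4·72, 9·72+4·161) = (2889,1292)

9 4
161 72
2889 1292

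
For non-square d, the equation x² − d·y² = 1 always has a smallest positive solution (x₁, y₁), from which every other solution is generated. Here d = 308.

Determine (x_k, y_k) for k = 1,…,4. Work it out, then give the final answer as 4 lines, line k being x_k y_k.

351 20
246401 14040
172973151 9856060
121426905601 6918940080

√308 = [17; 1,1,4,1,1,34, …], period ℓ=6 (even) → k=5
step 0: (17, 1)  from 17·(1,0) + (0,1)
…
step 2: (35, 2)  from 1·(18,1) + (17,1)
step 3: (158, 9)  from 4·(35,2) + (18,1)
step 4: (193, 11)  from 1·(158,9) + (35,2)
step 5: (351, 20)  from 1·(193,11) + (158,9)
(x₁, y₁) = (351, 20);  351² − 308·20² = 1 ✓
n=2: (351,20)∘(351,20) = (351·351+308·20·20, 351·20+20·351) = (246401,14040)
n=3: (246401,14040)∘(351,20) = (351·246401+308·20·14040, 351·14040+20·246401) = (172973151,9856060)
n=4: (172973151,9856060)∘(351,20) = (351·172973151+308·20·9856060, 351·9856060+20·172973151) = (121426905601,6918940080)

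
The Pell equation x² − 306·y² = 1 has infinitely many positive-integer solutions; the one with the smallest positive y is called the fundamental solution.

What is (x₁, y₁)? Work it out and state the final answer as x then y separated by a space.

35 2

[17; 2,34] for √306; ℓ=2 ⇒ convergent index 1
a_0=17:  p_0=17·1+0=17,  q_0=17·0+1=1
a_1=2:  p_1=2·17+1=35,  q_1=2·1+0=2
(x₁, y₁) = (35, 2);  35² − 306·2² = 1 ✓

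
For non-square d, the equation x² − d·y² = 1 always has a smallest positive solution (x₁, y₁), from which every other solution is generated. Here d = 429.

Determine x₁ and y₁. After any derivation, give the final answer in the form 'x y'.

1524095 73584

d=429: √d = [20; 1,2,2,9,1,12,1,9,2,2,1,40] (ℓ=12, even), read p_11/q_11
step 0: (20, 1)  from 20·(1,0) + (0,1)
…
step 2: (62, 3)  from 2·(21,1) + (20,1)
step 3: (145, 7)  from 2·(62,3) + (21,1)
step 4: (1367, 66)  from 9·(145,7) + (62,3)
step 5: (1512, 73)  from 1·(1367,66) + (145,7)
…
step 8: (208718, 10077)  from 9·(21023,1015) + (19511,942)
step 9: (438459, 21169)  from 2·(208718,10077) + (21023,1015)
step 10: (1085636, 52415)  from 2·(438459,21169) + (208718,10077)
step 11: (1524095, 73584)  from 1·(1085636,52415) + (438459,21169)
→ (1524095, 73584).  Check: 1524095²=2322865569025, 429·73584²=2322865569024, difference 1.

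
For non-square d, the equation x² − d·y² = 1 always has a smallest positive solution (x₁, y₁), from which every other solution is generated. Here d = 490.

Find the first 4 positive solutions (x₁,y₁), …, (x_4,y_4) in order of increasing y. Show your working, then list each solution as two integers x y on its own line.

1039681 46968
2161873163521 97663474416
4495316905044313921 203077717488555624
9347391150304592810234881 422272088792340335957472

[22; 7,2,1,4,4,4,1,2,7,44] for √490; ℓ=10 ⇒ convergent index 9
step 0: (22, 1)  from 22·(1,0) + (0,1)
step 1: (155, 7)  from 7·(22,1) + (1,0)
step 2: (332, 15)  from 2·(155,7) + (22,1)
step 3: (487, 22)  from 1·(332,15) + (155,7)
step 4: (2280, 103)  from 4·(487,22) + (332,15)
…
step 8: (141338, 6385)  from 2·(50315,2273) + (40708,1839)
step 9: (1039681, 46968)  from 7·(141338,6385) + (50315,2273)
(x₁, y₁) = (1039681, 46968);  1039681² − 490·46968² = 1 ✓
(1039681+46968√490)^2 = 2161873163521 + 97663474416√490
(1039681+46968√490)^3 = 4495316905044313921 + 203077717488555624√490
(1039681+46968√490)^4 = 9347391150304592810234881 + 422272088792340335957472√490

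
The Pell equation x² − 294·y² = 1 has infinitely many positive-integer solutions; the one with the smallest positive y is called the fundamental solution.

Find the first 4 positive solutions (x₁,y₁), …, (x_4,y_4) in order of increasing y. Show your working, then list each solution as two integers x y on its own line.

√294 → a₀=17, period (6,1,4,1,6,34); ℓ=6 even so k=5
k=0  a_k=17  p_k/q_k = 17/1
…
k=2  a_k=1  p_k/q_k = 120/7
…
k=4  a_k=1  p_k/q_k = 703/41
k=5  a_k=6  p_k/q_k = 4801/280
(x₁, y₁) = (4801, 280);  4801² − 294·280² = 1 ✓
n=2: (4801,280)∘(4801,280) = (4801·4801+294·280·280, 4801·280+280·4801) = (46099201,2688560)
n=3: (46099201,2688560)∘(4801,280) = (4801·46099201+294·280·2688560, 4801·2688560+280·46099201) = (442644523201,25815552840)
n=4: (442644523201,25815552840)∘(4801,280) = (4801·442644523201+294·280·25815552840, 4801·25815552840+280·442644523201) = (4250272665676801,247880935681120)

4801 280
46099201 2688560
442644523201 25815552840
4250272665676801 247880935681120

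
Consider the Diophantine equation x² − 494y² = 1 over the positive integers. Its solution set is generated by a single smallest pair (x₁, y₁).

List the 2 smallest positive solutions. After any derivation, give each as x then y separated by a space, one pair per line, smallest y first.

73035 3286
10668222449 479986020

√494 = [22; 4,2,2,1,2,1,2,2,4,44, …], period ℓ=10 (even) → k=9
i=0: a=22 ⇒ p=22, q=1
…
i=6: a=1 ⇒ p=2556, q=115
…
i=8: a=2 ⇒ p=16514, q=743
i=9: a=4 ⇒ p=73035, q=3286
(x₁, y₁) = (73035, 3286);  73035² − 494·3286² = 1 ✓
n=2: (73035,3286)∘(73035,3286) = (73035·73035+494·3286·3286, 73035·3286+3286·73035) = (10668222449,479986020)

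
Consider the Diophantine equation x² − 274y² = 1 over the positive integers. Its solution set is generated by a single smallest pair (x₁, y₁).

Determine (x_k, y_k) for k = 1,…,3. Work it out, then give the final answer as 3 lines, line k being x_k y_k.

√274 = [16; 1,1,4,4,1,1,32, …], period ℓ=7 (odd) → k=13
k=0  a_k=16  p_k/q_k = 16/1
…
k=2  a_k=1  p_k/q_k = 33/2
…
k=4  a_k=4  p_k/q_k = 629/38
k=5  a_k=1  p_k/q_k = 778/47
…
k=7  a_k=32  p_k/q_k = 45802/2767
k=8  a_k=1  p_k/q_k = 47209/2852
…
k=12  a_k=1  p_k/q_k = 2189276/132259
k=13  a_k=1  p_k/q_k = 3959299/239190
(x₁, y₁) = (3959299, 239190);  3959299² − 274·239190² = 1 ✓
(3959299+239190√274)^2 = 31352097142801 + 1894049455620√274
(3959299+239190√274)^3 = 248264653730785753699 + 14998216231173381570√274

3959299 239190
31352097142801 1894049455620
248264653730785753699 14998216231173381570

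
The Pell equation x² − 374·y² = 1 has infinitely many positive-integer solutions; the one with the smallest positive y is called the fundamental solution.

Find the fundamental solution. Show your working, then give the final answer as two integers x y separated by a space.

√374 → a₀=19, period (2,1,18,1,2,38); ℓ=6 even so k=5
i=0: a=19 ⇒ p=19, q=1
…
i=2: a=1 ⇒ p=58, q=3
i=3: a=18 ⇒ p=1083, q=56
i=4: a=1 ⇒ p=1141, q=59
i=5: a=2 ⇒ p=3365, q=174
→ (3365, 174).  Check: 3365²=11323225, 374·174²=11323224, difference 1.

3365 174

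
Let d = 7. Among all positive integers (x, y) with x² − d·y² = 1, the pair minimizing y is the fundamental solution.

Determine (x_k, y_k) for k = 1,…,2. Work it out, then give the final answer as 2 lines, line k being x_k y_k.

8 3
127 48

[2; 1,1,1,4] for √7; ℓ=4 ⇒ convergent index 3
step 0: (2, 1)  from 2·(1,0) + (0,1)
step 1: (3, 1)  from 1·(2,1) + (1,0)
step 2: (5, 2)  from 1·(3,1) + (2,1)
step 3: (8, 3)  from 1·(5,2) + (3,1)
→ (8, 3).  Check: 8²=64, 7·3²=63, difference 1.
(x_2, y_2) = (8·8 + 7·3·3, 8·3 + 3·8) = (127, 48)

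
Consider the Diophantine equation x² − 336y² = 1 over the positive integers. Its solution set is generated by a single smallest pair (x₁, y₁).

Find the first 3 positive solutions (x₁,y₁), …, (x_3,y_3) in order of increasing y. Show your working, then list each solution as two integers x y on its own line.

[18; 3,36] for √336; ℓ=2 ⇒ convergent index 1
step 0: (18, 1)  from 18·(1,0) + (0,1)
step 1: (55, 3)  from 3·(18,1) + (1,0)
fundamental: x₁=55, y₁=3  (since 3025 − 336·9 = 1)
(55+3√336)^2 = 6049 + 330√336
(55+3√336)^3 = 665335 + 36297√336

55 3
6049 330
665335 36297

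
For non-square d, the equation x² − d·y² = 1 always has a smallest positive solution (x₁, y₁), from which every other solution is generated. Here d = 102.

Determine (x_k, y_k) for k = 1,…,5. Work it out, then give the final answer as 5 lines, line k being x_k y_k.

[10; 10,20] for √102; ℓ=2 ⇒ convergent index 1
i=0: a=10 ⇒ p=10, q=1
i=1: a=10 ⇒ p=101, q=10
→ (101, 10).  Check: 101²=10201, 102·10²=10200, difference 1.
n=2: (101,10)∘(101,10) = (101·101+102·10·10, 101·10+10·101) = (20401,2020)
n=3: (20401,2020)∘(101,10) = (101·20401+102·10·2020, 101·2020+10·20401) = (4120901,408030)
n=4: (4120901,408030)∘(101,10) = (101·4120901+102·10·408030, 101·408030+10·4120901) = (832401601,82420040)
n=5: (832401601,82420040)∘(101,10) = (101·832401601+102·10·82420040, 101·82420040+10·832401601) = (168141002501,16648440050)

101 10
20401 2020
4120901 408030
832401601 82420040
168141002501 16648440050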